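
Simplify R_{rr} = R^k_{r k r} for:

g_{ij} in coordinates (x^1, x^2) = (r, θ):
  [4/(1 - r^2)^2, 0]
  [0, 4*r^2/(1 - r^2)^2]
Non-zero Christoffel symbols (Γ^k_{ij} = Γ^k_{ji}):
Γ^r_{r r} = 2*r/(1 - r^2)
Γ^r_{θ θ} = (r^3 + r)/(r^2 - 1)
Γ^θ_{r θ} = (-r^2 - 1)/(r^3 - r)
R^r_{r r r} = 0 (a repeated index in an antisymmetric pair)
R^θ_{r θ r} = ∂_θ Γ^θ_{r r} - ∂_r Γ^θ_{r θ} + Γ^θ_{θ m} Γ^m_{r r} - Γ^θ_{r m} Γ^m_{r θ}
  = (0) - ((r^4 + 4*r^2 - 1)/(r^3 - r)^2) + (2*(r^2 + 1)/(r^2 - 1)^2) - ((r^2 + 1)^2/(r^3 - r)^2) = -4/(r^2 - 1)^2
R_{rr} = R^r_{r r r} + R^θ_{r θ r} = (0) + (-4/(r^2 - 1)^2) = -4/(r^2 - 1)^2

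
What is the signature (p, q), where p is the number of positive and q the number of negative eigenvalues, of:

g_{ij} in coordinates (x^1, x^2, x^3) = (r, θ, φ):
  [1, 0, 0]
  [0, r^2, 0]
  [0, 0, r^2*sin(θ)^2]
The metric is diagonal, so its eigenvalues are the diagonal entries: 1, r^2, r^2*sin(θ)^2 (at a generic point, where coordinate-dependent entries are positive).
3 positive, 0 negative.
(3, 0) - Riemannian (positive definite)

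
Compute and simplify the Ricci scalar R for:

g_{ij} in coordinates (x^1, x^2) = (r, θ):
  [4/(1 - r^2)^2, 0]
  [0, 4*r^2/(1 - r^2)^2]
Non-zero Christoffel symbols (Γ^k_{ij} = Γ^k_{ji}):
Γ^r_{r r} = 2*r/(1 - r^2)
Γ^r_{θ θ} = (r^3 + r)/(r^2 - 1)
Γ^θ_{r θ} = (-r^2 - 1)/(r^3 - r)
Ricci tensor (R_{ij} = R^k_{ikj}): R_{rr} = -4/(r^2 - 1)^2, R_{rθ} = 0, R_{θθ} = -4*r^2/(r^2 - 1)^2
Inverse metric: g^{rr} = (1 - r^2)^2/4, g^{θθ} = (1 - r^2)^2/(4*r^2)
R = g^{ij} R_{ij} = ((1 - r^2)^2/4)(-4/(r^2 - 1)^2) + ((1 - r^2)^2/(4*r^2))(-4*r^2/(r^2 - 1)^2) = -2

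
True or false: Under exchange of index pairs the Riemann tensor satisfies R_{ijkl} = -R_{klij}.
The pair-exchange symmetry has a plus sign: R_{ijkl} = +R_{klij}.
False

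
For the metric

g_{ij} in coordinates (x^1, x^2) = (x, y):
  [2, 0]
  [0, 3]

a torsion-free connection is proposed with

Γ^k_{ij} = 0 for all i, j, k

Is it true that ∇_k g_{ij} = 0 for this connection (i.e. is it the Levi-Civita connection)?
Using ∇_k g_{ij} = ∂_k g_{ij} - Γ^m_{ki} g_{mj} - Γ^m_{kj} g_{im}:
e.g. ∇_x g_{yy} = (0) - (0) - (0) = 0
Every component ∇_k g_{ij} vanishes: the connection is metric compatible.
Yes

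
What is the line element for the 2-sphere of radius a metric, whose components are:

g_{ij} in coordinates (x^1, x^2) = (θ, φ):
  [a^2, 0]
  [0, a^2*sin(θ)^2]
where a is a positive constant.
ds^2 = g_{ij} dx^i dx^j; only the non-zero components contribute.
ds^2 = a^2 dθ^2 + a^2*sin(θ)^2 dφ^2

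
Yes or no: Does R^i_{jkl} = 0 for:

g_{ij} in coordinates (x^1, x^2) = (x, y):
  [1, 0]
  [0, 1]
All metric components are constant, so every Christoffel symbol vanishes and R^i_{jkl} = 0.
Yes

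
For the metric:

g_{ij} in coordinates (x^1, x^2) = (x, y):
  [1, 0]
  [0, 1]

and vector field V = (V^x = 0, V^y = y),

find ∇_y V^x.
All Christoffel symbols are zero.
∇_y V^x = ∂_y V^x + Γ^x_{y j} V^j
  = (0) + (0)(0) + (0)(y)
  = 0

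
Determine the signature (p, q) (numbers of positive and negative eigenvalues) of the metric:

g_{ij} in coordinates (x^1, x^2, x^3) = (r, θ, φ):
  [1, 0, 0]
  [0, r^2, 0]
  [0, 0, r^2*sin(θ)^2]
The metric is diagonal, so its eigenvalues are the diagonal entries: 1, r^2, r^2*sin(θ)^2 (at a generic point, where coordinate-dependent entries are positive).
3 positive, 0 negative.
(3, 0) - Riemannian (positive definite)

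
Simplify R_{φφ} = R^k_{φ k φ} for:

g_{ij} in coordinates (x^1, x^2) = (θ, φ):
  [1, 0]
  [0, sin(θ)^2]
Non-zero Christoffel symbols (Γ^k_{ij} = Γ^k_{ji}):
Γ^θ_{φ φ} = -sin(2*θ)/2
Γ^φ_{θ φ} = 1/tan(θ)
R^θ_{φ θ φ} = ∂_θ Γ^θ_{φ φ} - ∂_φ Γ^θ_{φ θ} + Γ^θ_{θ m} Γ^m_{φ φ} - Γ^θ_{φ m} Γ^m_{φ θ}
  = (-cos(2*θ)) - (0) + (0) - (-cos(θ)^2) = sin(θ)^2
R^φ_{φ φ φ} = 0 (a repeated index in an antisymmetric pair)
R_{φφ} = R^θ_{φ θ φ} + R^φ_{φ φ φ} = (sin(θ)^2) + (0) = sin(θ)^2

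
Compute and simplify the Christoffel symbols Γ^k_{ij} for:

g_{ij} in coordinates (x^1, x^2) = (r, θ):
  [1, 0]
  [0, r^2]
Using Γ^k_{ij} = (1/2) g^{km} (∂_i g_{mj} + ∂_j g_{mi} - ∂_m g_{ij}); the metric is diagonal, so only the m = k term contributes.
Non-zero symbols (using the symmetry Γ^k_{ij} = Γ^k_{ji}):
Γ^r_{θ θ} = (1/2) g^{rr} (∂_θ g_{rθ} + ∂_θ g_{rθ} - ∂_r g_{θθ}) = (1/2)(1)((0) + (0) - (2*r)) = -r
Γ^θ_{r θ} = (1/2) g^{θθ} (∂_r g_{θθ} + ∂_θ g_{θr} - ∂_θ g_{rθ}) = (1/2)(1/r^2)((2*r) + (0) - (0)) = 1/r
All other Christoffel symbols are zero.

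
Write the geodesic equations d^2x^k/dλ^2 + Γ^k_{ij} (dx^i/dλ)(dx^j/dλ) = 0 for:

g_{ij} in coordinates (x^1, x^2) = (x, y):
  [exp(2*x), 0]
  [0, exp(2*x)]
Geodesic equation: d^2x^k/dλ^2 + Γ^k_{ij} (dx^i/dλ)(dx^j/dλ) = 0.
Non-zero Christoffel symbols:
Γ^x_{x x} = 1
Γ^x_{y y} = -1
Γ^y_{x y} = 1
Substituting (the symmetric pair Γ^k_{ij}, Γ^k_{ji} combines into a factor 2):
d^2x/dλ^2 + (dx/dλ)^2 - (dy/dλ)^2 = 0
d^2y/dλ^2 + 2 (dx/dλ)(dy/dλ) = 0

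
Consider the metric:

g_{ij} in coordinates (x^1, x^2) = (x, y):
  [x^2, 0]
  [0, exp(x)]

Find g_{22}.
With x^1 = x, x^2 = y, g_{22} = g_{yy} is the row-2, column-2 entry of the matrix.
g_{22} = exp(x)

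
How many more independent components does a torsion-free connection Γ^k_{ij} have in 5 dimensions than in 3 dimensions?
Independent components in n dimensions: n × n(n+1)/2 = n^2(n+1)/2.
5D: 5 × 15 = 75
3D: 3 × 6 = 18
Difference = 75 - 18 = 57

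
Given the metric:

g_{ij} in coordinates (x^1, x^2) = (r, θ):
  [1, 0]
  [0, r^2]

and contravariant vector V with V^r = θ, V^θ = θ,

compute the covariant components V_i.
V_i = g_{ij} V^j:
V_r = (1)(θ) + (0)(θ) = θ
V_θ = (0)(θ) + (r^2)(θ) = r^2*θ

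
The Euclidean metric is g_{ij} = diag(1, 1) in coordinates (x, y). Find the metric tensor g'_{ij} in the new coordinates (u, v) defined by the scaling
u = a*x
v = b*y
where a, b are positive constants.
Invert the transformation: x = u/a, y = v/b
g'_{ij} = (∂x^k/∂x'^i)(∂x^l/∂x'^j) g_{kl}; with g_{kl} = δ_{kl} this is Σ_k (∂x^k/∂x'^i)(∂x^k/∂x'^j).
Jacobian: ∂x/∂u = 1/a, ∂x/∂v = 0, ∂y/∂u = 0, ∂y/∂v = 1/b
g'_{uu} = (1/a)(1/a) + (0)(0) = 1/a^2
g'_{uv} = (1/a)(0) + (0)(1/b) = 0
g'_{vv} = (0)(0) + (1/b)(1/b) = 1/b^2
g'_{ij} = diag(1/a^2, 1/b^2)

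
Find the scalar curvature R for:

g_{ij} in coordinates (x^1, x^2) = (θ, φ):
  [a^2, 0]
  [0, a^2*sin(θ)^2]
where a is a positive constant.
Non-zero Christoffel symbols (Γ^k_{ij} = Γ^k_{ji}):
Γ^θ_{φ φ} = -sin(2*θ)/2
Γ^φ_{θ φ} = 1/tan(θ)
Ricci tensor (R_{ij} = R^k_{ikj}): R_{θθ} = 1, R_{θφ} = 0, R_{φφ} = sin(θ)^2
Inverse metric: g^{θθ} = 1/a^2, g^{φφ} = 1/(a^2*sin(θ)^2)
R = g^{ij} R_{ij} = (1/a^2)(1) + (1/(a^2*sin(θ)^2))(sin(θ)^2) = 2/a^2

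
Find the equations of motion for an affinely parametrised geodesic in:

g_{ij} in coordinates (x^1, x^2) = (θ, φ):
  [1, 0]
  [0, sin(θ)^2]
Geodesic equation: d^2x^k/dλ^2 + Γ^k_{ij} (dx^i/dλ)(dx^j/dλ) = 0.
Non-zero Christoffel symbols:
Γ^θ_{φ φ} = -sin(2*θ)/2
Γ^φ_{θ φ} = 1/tan(θ)
Substituting (the symmetric pair Γ^k_{ij}, Γ^k_{ji} combines into a factor 2):
d^2θ/dλ^2 - (sin(2*θ)/2) (dφ/dλ)^2 = 0
d^2φ/dλ^2 + (2/tan(θ)) (dθ/dλ)(dφ/dλ) = 0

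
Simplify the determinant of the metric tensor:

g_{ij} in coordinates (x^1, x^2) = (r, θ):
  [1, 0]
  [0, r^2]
For a 2×2 metric: det(g) = g_{11}·g_{22} - g_{12}·g_{21}
= (1)·(r^2) - (0)·(0)
= r^2 - 0
det(g) = r^2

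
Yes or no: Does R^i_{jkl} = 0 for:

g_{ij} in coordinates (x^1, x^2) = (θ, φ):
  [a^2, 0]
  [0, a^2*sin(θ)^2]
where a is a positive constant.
Non-zero Christoffel symbols:
Γ^θ_{φ φ} = -sin(2*θ)/2
Γ^φ_{θ φ} = 1/tan(θ)
Ricci tensor: R_{θθ} = 1, R_{θφ} = 0, R_{φφ} = sin(θ)^2
The Ricci tensor is non-zero, so the Riemann tensor is non-zero: not flat.
No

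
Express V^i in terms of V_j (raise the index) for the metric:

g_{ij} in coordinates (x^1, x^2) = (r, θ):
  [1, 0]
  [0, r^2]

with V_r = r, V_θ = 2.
Inverse metric (diagonal): g^{rr} = 1, g^{θθ} = 1/r^2
V^i = g^{ij} V_j:
V^r = (1)(r) + (0)(2) = r
V^θ = (0)(r) + (1/r^2)(2) = 2/r^2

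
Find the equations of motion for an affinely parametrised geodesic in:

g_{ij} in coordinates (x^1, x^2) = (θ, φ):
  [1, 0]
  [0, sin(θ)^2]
Geodesic equation: d^2x^k/dλ^2 + Γ^k_{ij} (dx^i/dλ)(dx^j/dλ) = 0.
Non-zero Christoffel symbols:
Γ^θ_{φ φ} = -sin(2*θ)/2
Γ^φ_{θ φ} = 1/tan(θ)
Substituting (the symmetric pair Γ^k_{ij}, Γ^k_{ji} combines into a factor 2):
d^2θ/dλ^2 - (sin(2*θ)/2) (dφ/dλ)^2 = 0
d^2φ/dλ^2 + (2/tan(θ)) (dθ/dλ)(dφ/dλ) = 0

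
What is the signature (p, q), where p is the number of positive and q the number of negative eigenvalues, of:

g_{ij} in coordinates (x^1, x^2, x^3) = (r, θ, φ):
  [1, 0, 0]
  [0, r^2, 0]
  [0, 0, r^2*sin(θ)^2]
The metric is diagonal, so its eigenvalues are the diagonal entries: 1, r^2, r^2*sin(θ)^2 (at a generic point, where coordinate-dependent entries are positive).
3 positive, 0 negative.
(3, 0) - Riemannian (positive definite)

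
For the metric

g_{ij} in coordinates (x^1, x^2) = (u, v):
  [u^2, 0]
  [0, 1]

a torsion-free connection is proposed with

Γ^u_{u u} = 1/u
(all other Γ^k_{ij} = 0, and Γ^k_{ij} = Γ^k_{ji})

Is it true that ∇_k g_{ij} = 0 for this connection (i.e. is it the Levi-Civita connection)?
Using ∇_k g_{ij} = ∂_k g_{ij} - Γ^m_{ki} g_{mj} - Γ^m_{kj} g_{im}:
e.g. ∇_u g_{uu} = (2*u) - (u) - (u) = 0
Every component ∇_k g_{ij} vanishes: the connection is metric compatible.
Yes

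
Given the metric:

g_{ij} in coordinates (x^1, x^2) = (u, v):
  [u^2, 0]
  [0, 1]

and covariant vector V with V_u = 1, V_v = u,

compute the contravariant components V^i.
Inverse metric (diagonal): g^{uu} = 1/u^2, g^{vv} = 1
V^i = g^{ij} V_j:
V^u = (1/u^2)(1) + (0)(u) = 1/u^2
V^v = (0)(1) + (1)(u) = u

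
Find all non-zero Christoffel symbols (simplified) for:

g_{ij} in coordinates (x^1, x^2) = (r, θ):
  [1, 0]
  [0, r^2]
Using Γ^k_{ij} = (1/2) g^{km} (∂_i g_{mj} + ∂_j g_{mi} - ∂_m g_{ij}); the metric is diagonal, so only the m = k term contributes.
Non-zero symbols (using the symmetry Γ^k_{ij} = Γ^k_{ji}):
Γ^r_{θ θ} = (1/2) g^{rr} (∂_θ g_{rθ} + ∂_θ g_{rθ} - ∂_r g_{θθ}) = (1/2)(1)((0) + (0) - (2*r)) = -r
Γ^θ_{r θ} = (1/2) g^{θθ} (∂_r g_{θθ} + ∂_θ g_{θr} - ∂_θ g_{rθ}) = (1/2)(1/r^2)((2*r) + (0) - (0)) = 1/r
All other Christoffel symbols are zero.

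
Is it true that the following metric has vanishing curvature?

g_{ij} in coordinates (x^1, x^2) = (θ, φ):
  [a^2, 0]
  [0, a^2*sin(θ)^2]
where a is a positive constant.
Non-zero Christoffel symbols:
Γ^θ_{φ φ} = -sin(2*θ)/2
Γ^φ_{θ φ} = 1/tan(θ)
Ricci tensor: R_{θθ} = 1, R_{θφ} = 0, R_{φφ} = sin(θ)^2
The Ricci tensor is non-zero, so the Riemann tensor is non-zero: not flat.
No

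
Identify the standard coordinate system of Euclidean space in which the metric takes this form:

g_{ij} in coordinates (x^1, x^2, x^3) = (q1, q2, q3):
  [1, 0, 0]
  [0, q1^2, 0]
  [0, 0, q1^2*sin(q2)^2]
The line element ds^2 = dq1^2 + q1^2 dq2^2 + q1^2 sin(q2)^2 dq3^2 is dr^2 + r^2 dθ^2 + r^2 sin(θ)^2 dφ^2 with q1 = r, q2 = θ, q3 = φ.
spherical coordinates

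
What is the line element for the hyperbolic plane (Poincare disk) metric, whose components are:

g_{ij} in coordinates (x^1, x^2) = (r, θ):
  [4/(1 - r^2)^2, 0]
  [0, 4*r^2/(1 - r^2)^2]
ds^2 = g_{ij} dx^i dx^j; only the non-zero components contribute.
ds^2 = (4/(1 - r^2)^2) dr^2 + (4*r^2/(1 - r^2)^2) dθ^2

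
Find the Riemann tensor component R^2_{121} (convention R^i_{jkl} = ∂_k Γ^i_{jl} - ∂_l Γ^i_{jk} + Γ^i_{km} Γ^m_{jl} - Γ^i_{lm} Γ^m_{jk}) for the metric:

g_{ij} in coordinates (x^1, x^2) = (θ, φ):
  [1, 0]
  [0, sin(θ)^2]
Non-zero Christoffel symbols (Γ^k_{ij} = Γ^k_{ji}):
Γ^θ_{φ φ} = -sin(2*θ)/2
Γ^φ_{θ φ} = 1/tan(θ)
R^φ_{θ φ θ} = ∂_φ Γ^φ_{θ θ} - ∂_θ Γ^φ_{θ φ} + Γ^φ_{φ m} Γ^m_{θ θ} - Γ^φ_{θ m} Γ^m_{θ φ}
  = (0) - (-1/sin(θ)^2) + (0) - (1/tan(θ)^2) = 1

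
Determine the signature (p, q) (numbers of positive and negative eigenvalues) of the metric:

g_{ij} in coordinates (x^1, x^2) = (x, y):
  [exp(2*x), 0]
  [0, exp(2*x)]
The metric is diagonal, so its eigenvalues are the diagonal entries: exp(2*x), exp(2*x) (at a generic point, where coordinate-dependent entries are positive).
2 positive, 0 negative.
(2, 0) - Riemannian (positive definite)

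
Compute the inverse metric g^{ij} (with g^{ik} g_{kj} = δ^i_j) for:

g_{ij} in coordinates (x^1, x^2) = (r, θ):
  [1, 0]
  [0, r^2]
The metric is diagonal, so g^{ij} is diagonal with entries 1/g_{ii}: diag(1, 1/(r^2)).
g^{ij}:
  [1, 0]
  [0, 1/r^2]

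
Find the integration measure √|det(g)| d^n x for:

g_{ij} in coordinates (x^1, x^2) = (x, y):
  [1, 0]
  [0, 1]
det(g) = 1
√|det(g)| = 1
Volume element: dV = 1 dx dy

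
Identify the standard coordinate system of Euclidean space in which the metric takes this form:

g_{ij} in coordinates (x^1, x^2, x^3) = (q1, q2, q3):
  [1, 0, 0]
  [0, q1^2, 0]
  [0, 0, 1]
The line element ds^2 = dq1^2 + q1^2 dq2^2 + dq3^2 is dr^2 + r^2 dθ^2 + dz^2 with q1 = r, q2 = θ, q3 = z.
cylindrical coordinates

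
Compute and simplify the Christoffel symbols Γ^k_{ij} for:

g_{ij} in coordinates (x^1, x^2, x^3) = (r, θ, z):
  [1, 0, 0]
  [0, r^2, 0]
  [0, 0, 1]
Using Γ^k_{ij} = (1/2) g^{km} (∂_i g_{mj} + ∂_j g_{mi} - ∂_m g_{ij}); the metric is diagonal, so only the m = k term contributes.
Non-zero symbols (using the symmetry Γ^k_{ij} = Γ^k_{ji}):
Γ^r_{θ θ} = (1/2) g^{rr} (∂_θ g_{rθ} + ∂_θ g_{rθ} - ∂_r g_{θθ}) = (1/2)(1)((0) + (0) - (2*r)) = -r
Γ^θ_{r θ} = (1/2) g^{θθ} (∂_r g_{θθ} + ∂_θ g_{θr} - ∂_θ g_{rθ}) = (1/2)(1/r^2)((2*r) + (0) - (0)) = 1/r
All other Christoffel symbols are zero.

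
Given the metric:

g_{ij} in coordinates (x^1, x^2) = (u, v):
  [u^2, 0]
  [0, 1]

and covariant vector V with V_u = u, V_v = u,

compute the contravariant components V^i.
Inverse metric (diagonal): g^{uu} = 1/u^2, g^{vv} = 1
V^i = g^{ij} V_j:
V^u = (1/u^2)(u) + (0)(u) = 1/u
V^v = (0)(u) + (1)(u) = u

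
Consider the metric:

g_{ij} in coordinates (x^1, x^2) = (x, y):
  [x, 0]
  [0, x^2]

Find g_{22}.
With x^1 = x, x^2 = y, g_{22} = g_{yy} is the row-2, column-2 entry of the matrix.
g_{22} = x^2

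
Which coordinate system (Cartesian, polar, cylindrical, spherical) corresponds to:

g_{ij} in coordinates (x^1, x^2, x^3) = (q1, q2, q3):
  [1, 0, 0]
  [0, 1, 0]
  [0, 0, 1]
All components are constant and the metric is the identity, i.e. orthonormal rectilinear coordinates.
Cartesian (3D) coordinates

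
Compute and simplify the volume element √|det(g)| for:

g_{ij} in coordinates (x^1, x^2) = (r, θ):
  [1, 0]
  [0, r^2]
det(g) = r^2
√|det(g)| = r
Volume element: dV = r dr dθ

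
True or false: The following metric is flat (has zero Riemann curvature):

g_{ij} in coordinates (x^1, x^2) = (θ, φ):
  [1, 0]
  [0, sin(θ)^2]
Non-zero Christoffel symbols:
Γ^θ_{φ φ} = -sin(2*θ)/2
Γ^φ_{θ φ} = 1/tan(θ)
Ricci tensor: R_{θθ} = 1, R_{θφ} = 0, R_{φφ} = sin(θ)^2
The Ricci tensor is non-zero, so the Riemann tensor is non-zero: not flat.
False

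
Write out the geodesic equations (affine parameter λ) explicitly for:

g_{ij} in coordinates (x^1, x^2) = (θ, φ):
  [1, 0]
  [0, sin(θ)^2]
Geodesic equation: d^2x^k/dλ^2 + Γ^k_{ij} (dx^i/dλ)(dx^j/dλ) = 0.
Non-zero Christoffel symbols:
Γ^θ_{φ φ} = -sin(2*θ)/2
Γ^φ_{θ φ} = 1/tan(θ)
Substituting (the symmetric pair Γ^k_{ij}, Γ^k_{ji} combines into a factor 2):
d^2θ/dλ^2 - (sin(2*θ)/2) (dφ/dλ)^2 = 0
d^2φ/dλ^2 + (2/tan(θ)) (dθ/dλ)(dφ/dλ) = 0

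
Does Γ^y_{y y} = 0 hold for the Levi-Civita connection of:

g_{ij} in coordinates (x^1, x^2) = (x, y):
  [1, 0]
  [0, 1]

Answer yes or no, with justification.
Γ^y_{y y} = (1/2) g^{yy} (∂_y g_{yy} + ∂_y g_{yy} - ∂_y g_{yy}) = (1/2)(1)((0) + (0) - (0)) = 0
This equals the proposed value 0.
Yes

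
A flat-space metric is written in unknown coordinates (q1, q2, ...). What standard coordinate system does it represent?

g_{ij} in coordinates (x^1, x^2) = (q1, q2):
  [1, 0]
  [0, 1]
All components are constant and the metric is the identity, i.e. orthonormal rectilinear coordinates.
Cartesian (2D) coordinates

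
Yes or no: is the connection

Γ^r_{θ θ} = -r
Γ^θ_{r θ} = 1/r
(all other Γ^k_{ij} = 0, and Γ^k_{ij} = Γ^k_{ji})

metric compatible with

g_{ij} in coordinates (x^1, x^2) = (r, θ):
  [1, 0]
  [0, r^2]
Using ∇_k g_{ij} = ∂_k g_{ij} - Γ^m_{ki} g_{mj} - Γ^m_{kj} g_{im}:
e.g. ∇_r g_{θθ} = (2*r) - (r) - (r) = 0
Every component ∇_k g_{ij} vanishes: the connection is metric compatible.
Yes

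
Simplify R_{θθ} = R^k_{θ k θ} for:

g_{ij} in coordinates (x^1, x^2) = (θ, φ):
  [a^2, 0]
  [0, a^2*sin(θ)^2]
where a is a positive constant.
Non-zero Christoffel symbols (Γ^k_{ij} = Γ^k_{ji}):
Γ^θ_{φ φ} = -sin(2*θ)/2
Γ^φ_{θ φ} = 1/tan(θ)
R^θ_{θ θ θ} = 0 (a repeated index in an antisymmetric pair)
R^φ_{θ φ θ} = ∂_φ Γ^φ_{θ θ} - ∂_θ Γ^φ_{θ φ} + Γ^φ_{φ m} Γ^m_{θ θ} - Γ^φ_{θ m} Γ^m_{θ φ}
  = (0) - (-1/sin(θ)^2) + (0) - (1/tan(θ)^2) = 1
R_{θθ} = R^θ_{θ θ θ} + R^φ_{θ φ θ} = (0) + (1) = 1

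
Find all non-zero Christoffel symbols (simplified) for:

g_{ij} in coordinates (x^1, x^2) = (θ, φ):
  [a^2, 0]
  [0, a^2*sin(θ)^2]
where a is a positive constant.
Using Γ^k_{ij} = (1/2) g^{km} (∂_i g_{mj} + ∂_j g_{mi} - ∂_m g_{ij}); the metric is diagonal, so only the m = k term contributes.
Non-zero symbols (using the symmetry Γ^k_{ij} = Γ^k_{ji}):
Γ^θ_{φ φ} = (1/2) g^{θθ} (∂_φ g_{θφ} + ∂_φ g_{θφ} - ∂_θ g_{φφ}) = (1/2)(1/a^2)((0) + (0) - (a^2*sin(2*θ))) = -sin(2*θ)/2
Γ^φ_{θ φ} = (1/2) g^{φφ} (∂_θ g_{φφ} + ∂_φ g_{φθ} - ∂_φ g_{θφ}) = (1/2)(1/(a^2*sin(θ)^2))((a^2*sin(2*θ)) + (0) - (0)) = 1/tan(θ)
All other Christoffel symbols are zero.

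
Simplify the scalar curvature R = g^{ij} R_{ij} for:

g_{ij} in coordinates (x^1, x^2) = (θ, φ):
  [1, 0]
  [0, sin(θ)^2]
Non-zero Christoffel symbols (Γ^k_{ij} = Γ^k_{ji}):
Γ^θ_{φ φ} = -sin(2*θ)/2
Γ^φ_{θ φ} = 1/tan(θ)
Ricci tensor (R_{ij} = R^k_{ikj}): R_{θθ} = 1, R_{θφ} = 0, R_{φφ} = sin(θ)^2
Inverse metric: g^{θθ} = 1, g^{φφ} = 1/sin(θ)^2
R = g^{ij} R_{ij} = (1)(1) + (1/sin(θ)^2)(sin(θ)^2) = 2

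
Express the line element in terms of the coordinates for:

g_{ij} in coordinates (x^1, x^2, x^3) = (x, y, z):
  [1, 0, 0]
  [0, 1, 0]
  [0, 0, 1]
ds^2 = g_{ij} dx^i dx^j; only the non-zero components contribute.
ds^2 = dx^2 + dy^2 + dz^2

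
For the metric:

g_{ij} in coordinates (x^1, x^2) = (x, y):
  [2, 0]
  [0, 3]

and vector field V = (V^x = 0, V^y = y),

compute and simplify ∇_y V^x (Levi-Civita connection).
All Christoffel symbols are zero.
∇_y V^x = ∂_y V^x + Γ^x_{y j} V^j
  = (0) + (0)(0) + (0)(y)
  = 0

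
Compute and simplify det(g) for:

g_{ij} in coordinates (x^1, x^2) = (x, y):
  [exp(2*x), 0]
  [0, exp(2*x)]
For a 2×2 metric: det(g) = g_{11}·g_{22} - g_{12}·g_{21}
= (exp(2*x))·(exp(2*x)) - (0)·(0)
= exp(4*x) - 0
det(g) = exp(4*x)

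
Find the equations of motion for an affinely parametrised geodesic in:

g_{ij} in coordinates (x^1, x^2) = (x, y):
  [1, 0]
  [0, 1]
Geodesic equation: d^2x^k/dλ^2 + Γ^k_{ij} (dx^i/dλ)(dx^j/dλ) = 0.
All Christoffel symbols vanish, so the geodesics are straight lines:
d^2x/dλ^2 = 0
d^2y/dλ^2 = 0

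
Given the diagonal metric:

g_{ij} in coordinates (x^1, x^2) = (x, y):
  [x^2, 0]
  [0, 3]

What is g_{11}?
With x^1 = x, x^2 = y, g_{11} = g_{xx} is the row-1, column-1 entry of the matrix.
g_{11} = x^2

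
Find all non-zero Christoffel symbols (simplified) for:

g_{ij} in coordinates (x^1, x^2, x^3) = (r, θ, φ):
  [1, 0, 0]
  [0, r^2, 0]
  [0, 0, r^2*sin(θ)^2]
Using Γ^k_{ij} = (1/2) g^{km} (∂_i g_{mj} + ∂_j g_{mi} - ∂_m g_{ij}); the metric is diagonal, so only the m = k term contributes.
Non-zero symbols (using the symmetry Γ^k_{ij} = Γ^k_{ji}):
Γ^r_{θ θ} = (1/2) g^{rr} (∂_θ g_{rθ} + ∂_θ g_{rθ} - ∂_r g_{θθ}) = (1/2)(1)((0) + (0) - (2*r)) = -r
Γ^r_{φ φ} = (1/2) g^{rr} (∂_φ g_{rφ} + ∂_φ g_{rφ} - ∂_r g_{φφ}) = (1/2)(1)((0) + (0) - (2*r*sin(θ)^2)) = -r*sin(θ)^2
Γ^θ_{r θ} = (1/2) g^{θθ} (∂_r g_{θθ} + ∂_θ g_{θr} - ∂_θ g_{rθ}) = (1/2)(1/r^2)((2*r) + (0) - (0)) = 1/r
Γ^θ_{φ φ} = (1/2) g^{θθ} (∂_φ g_{θφ} + ∂_φ g_{θφ} - ∂_θ g_{φφ}) = (1/2)(1/r^2)((0) + (0) - (r^2*sin(2*θ))) = -sin(2*θ)/2
Γ^φ_{r φ} = (1/2) g^{φφ} (∂_r g_{φφ} + ∂_φ g_{φr} - ∂_φ g_{rφ}) = (1/2)(1/(r^2*sin(θ)^2))((2*r*sin(θ)^2) + (0) - (0)) = 1/r
Γ^φ_{θ φ} = (1/2) g^{φφ} (∂_θ g_{φφ} + ∂_φ g_{φθ} - ∂_φ g_{θφ}) = (1/2)(1/(r^2*sin(θ)^2))((r^2*sin(2*θ)) + (0) - (0)) = 1/tan(θ)
All other Christoffel symbols are zero.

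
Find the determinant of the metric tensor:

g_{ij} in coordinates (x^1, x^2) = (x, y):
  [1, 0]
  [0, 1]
For a 2×2 metric: det(g) = g_{11}·g_{22} - g_{12}·g_{21}
= (1)·(1) - (0)·(0)
= 1 - 0
det(g) = 1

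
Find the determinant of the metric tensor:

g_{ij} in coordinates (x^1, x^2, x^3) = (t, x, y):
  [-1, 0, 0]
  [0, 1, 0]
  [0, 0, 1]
Diagonal metric: det(g) = g_{11}·g_{22}·g_{33}
= (-1)·(1)·(1)
det(g) = -1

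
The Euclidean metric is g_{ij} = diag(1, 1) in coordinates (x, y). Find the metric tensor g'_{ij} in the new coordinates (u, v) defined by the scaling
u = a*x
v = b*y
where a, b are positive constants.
Invert the transformation: x = u/a, y = v/b
g'_{ij} = (∂x^k/∂x'^i)(∂x^l/∂x'^j) g_{kl}; with g_{kl} = δ_{kl} this is Σ_k (∂x^k/∂x'^i)(∂x^k/∂x'^j).
Jacobian: ∂x/∂u = 1/a, ∂x/∂v = 0, ∂y/∂u = 0, ∂y/∂v = 1/b
g'_{uu} = (1/a)(1/a) + (0)(0) = 1/a^2
g'_{uv} = (1/a)(0) + (0)(1/b) = 0
g'_{vv} = (0)(0) + (1/b)(1/b) = 1/b^2
g'_{ij} = diag(1/a^2, 1/b^2)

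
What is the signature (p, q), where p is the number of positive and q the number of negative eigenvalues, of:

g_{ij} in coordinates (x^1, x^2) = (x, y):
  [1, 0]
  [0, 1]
The metric is diagonal, so its eigenvalues are the diagonal entries: 1, 1 (at a generic point, where coordinate-dependent entries are positive).
2 positive, 0 negative.
(2, 0) - Riemannian (positive definite)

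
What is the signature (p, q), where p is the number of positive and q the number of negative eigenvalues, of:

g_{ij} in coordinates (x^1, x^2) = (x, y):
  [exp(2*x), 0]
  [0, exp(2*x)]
The metric is diagonal, so its eigenvalues are the diagonal entries: exp(2*x), exp(2*x) (at a generic point, where coordinate-dependent entries are positive).
2 positive, 0 negative.
(2, 0) - Riemannian (positive definite)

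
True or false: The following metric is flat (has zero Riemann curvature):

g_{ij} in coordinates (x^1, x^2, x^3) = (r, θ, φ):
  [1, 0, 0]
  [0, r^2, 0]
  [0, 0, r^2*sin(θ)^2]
Non-zero Christoffel symbols:
Γ^r_{θ θ} = -r
Γ^r_{φ φ} = -r*sin(θ)^2
Γ^θ_{r θ} = 1/r
Γ^θ_{φ φ} = -sin(2*θ)/2
Γ^φ_{r φ} = 1/r
Γ^φ_{θ φ} = 1/tan(θ)
Ricci tensor: R_{rr} = 0, R_{rθ} = 0, R_{rφ} = 0, R_{θθ} = 0, R_{θφ} = 0, R_{φφ} = 0
All R_{ij} vanish; in 3 dimensions the Riemann tensor is fully determined by the Ricci tensor, so R^i_{jkl} = 0: the metric is flat (curvilinear coordinates on flat space).
True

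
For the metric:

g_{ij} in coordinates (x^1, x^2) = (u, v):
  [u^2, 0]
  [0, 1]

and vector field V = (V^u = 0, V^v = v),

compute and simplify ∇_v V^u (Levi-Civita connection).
Non-zero Christoffel symbols:
Γ^u_{u u} = 1/u
∇_v V^u = ∂_v V^u + Γ^u_{v j} V^j
  = (0) + (0)(0) + (0)(v)
  = 0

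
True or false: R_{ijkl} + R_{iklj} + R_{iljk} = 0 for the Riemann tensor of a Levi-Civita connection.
This is the first (algebraic) Bianchi identity.
True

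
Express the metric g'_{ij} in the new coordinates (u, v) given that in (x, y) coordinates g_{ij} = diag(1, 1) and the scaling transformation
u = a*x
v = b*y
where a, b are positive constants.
Invert the transformation: x = u/a, y = v/b
g'_{ij} = (∂x^k/∂x'^i)(∂x^l/∂x'^j) g_{kl}; with g_{kl} = δ_{kl} this is Σ_k (∂x^k/∂x'^i)(∂x^k/∂x'^j).
Jacobian: ∂x/∂u = 1/a, ∂x/∂v = 0, ∂y/∂u = 0, ∂y/∂v = 1/b
g'_{uu} = (1/a)(1/a) + (0)(0) = 1/a^2
g'_{uv} = (1/a)(0) + (0)(1/b) = 0
g'_{vv} = (0)(0) + (1/b)(1/b) = 1/b^2
g'_{ij} = diag(1/a^2, 1/b^2)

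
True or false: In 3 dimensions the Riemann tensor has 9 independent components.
n^2(n^2-1)/12 = 9·8/12 = 6 independent components for n = 3.
False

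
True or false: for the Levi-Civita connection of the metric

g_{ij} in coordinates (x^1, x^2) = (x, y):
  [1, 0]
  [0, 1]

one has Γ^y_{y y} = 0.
Γ^y_{y y} = (1/2) g^{yy} (∂_y g_{yy} + ∂_y g_{yy} - ∂_y g_{yy}) = (1/2)(1)((0) + (0) - (0)) = 0
This equals the proposed value 0.
True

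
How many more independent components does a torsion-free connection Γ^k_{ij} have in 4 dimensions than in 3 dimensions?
Independent components in n dimensions: n × n(n+1)/2 = n^2(n+1)/2.
4D: 4 × 10 = 40
3D: 3 × 6 = 18
Difference = 40 - 18 = 22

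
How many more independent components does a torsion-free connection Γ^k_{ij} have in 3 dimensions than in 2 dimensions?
Independent components in n dimensions: n × n(n+1)/2 = n^2(n+1)/2.
3D: 3 × 6 = 18
2D: 2 × 3 = 6
Difference = 18 - 6 = 12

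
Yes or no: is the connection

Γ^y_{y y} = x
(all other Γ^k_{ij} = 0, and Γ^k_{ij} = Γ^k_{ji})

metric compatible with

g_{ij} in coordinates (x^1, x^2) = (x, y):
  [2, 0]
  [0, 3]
Using ∇_k g_{ij} = ∂_k g_{ij} - Γ^m_{ki} g_{mj} - Γ^m_{kj} g_{im}:
∇_y g_{yy} = (0) - (3*x) - (3*x) = -6*x ≠ 0
So the connection is not metric compatible (it is not the Levi-Civita connection).
No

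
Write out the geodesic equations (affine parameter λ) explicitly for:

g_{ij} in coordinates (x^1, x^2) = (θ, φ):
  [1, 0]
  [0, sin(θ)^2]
Geodesic equation: d^2x^k/dλ^2 + Γ^k_{ij} (dx^i/dλ)(dx^j/dλ) = 0.
Non-zero Christoffel symbols:
Γ^θ_{φ φ} = -sin(2*θ)/2
Γ^φ_{θ φ} = 1/tan(θ)
Substituting (the symmetric pair Γ^k_{ij}, Γ^k_{ji} combines into a factor 2):
d^2θ/dλ^2 - (sin(2*θ)/2) (dφ/dλ)^2 = 0
d^2φ/dλ^2 + (2/tan(θ)) (dθ/dλ)(dφ/dλ) = 0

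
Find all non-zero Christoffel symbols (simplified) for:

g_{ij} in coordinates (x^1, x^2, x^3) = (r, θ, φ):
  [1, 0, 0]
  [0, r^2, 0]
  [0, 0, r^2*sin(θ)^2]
Using Γ^k_{ij} = (1/2) g^{km} (∂_i g_{mj} + ∂_j g_{mi} - ∂_m g_{ij}); the metric is diagonal, so only the m = k term contributes.
Non-zero symbols (using the symmetry Γ^k_{ij} = Γ^k_{ji}):
Γ^r_{θ θ} = (1/2) g^{rr} (∂_θ g_{rθ} + ∂_θ g_{rθ} - ∂_r g_{θθ}) = (1/2)(1)((0) + (0) - (2*r)) = -r
Γ^r_{φ φ} = (1/2) g^{rr} (∂_φ g_{rφ} + ∂_φ g_{rφ} - ∂_r g_{φφ}) = (1/2)(1)((0) + (0) - (2*r*sin(θ)^2)) = -r*sin(θ)^2
Γ^θ_{r θ} = (1/2) g^{θθ} (∂_r g_{θθ} + ∂_θ g_{θr} - ∂_θ g_{rθ}) = (1/2)(1/r^2)((2*r) + (0) - (0)) = 1/r
Γ^θ_{φ φ} = (1/2) g^{θθ} (∂_φ g_{θφ} + ∂_φ g_{θφ} - ∂_θ g_{φφ}) = (1/2)(1/r^2)((0) + (0) - (r^2*sin(2*θ))) = -sin(2*θ)/2
Γ^φ_{r φ} = (1/2) g^{φφ} (∂_r g_{φφ} + ∂_φ g_{φr} - ∂_φ g_{rφ}) = (1/2)(1/(r^2*sin(θ)^2))((2*r*sin(θ)^2) + (0) - (0)) = 1/r
Γ^φ_{θ φ} = (1/2) g^{φφ} (∂_θ g_{φφ} + ∂_φ g_{φθ} - ∂_φ g_{θφ}) = (1/2)(1/(r^2*sin(θ)^2))((r^2*sin(2*θ)) + (0) - (0)) = 1/tan(θ)
All other Christoffel symbols are zero.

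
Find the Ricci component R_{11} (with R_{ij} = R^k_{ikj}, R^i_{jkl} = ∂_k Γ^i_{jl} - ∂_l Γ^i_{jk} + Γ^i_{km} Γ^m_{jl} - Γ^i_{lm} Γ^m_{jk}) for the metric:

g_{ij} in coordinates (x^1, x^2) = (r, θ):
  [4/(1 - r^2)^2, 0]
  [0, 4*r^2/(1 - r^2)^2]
Non-zero Christoffel symbols (Γ^k_{ij} = Γ^k_{ji}):
Γ^r_{r r} = 2*r/(1 - r^2)
Γ^r_{θ θ} = (r^3 + r)/(r^2 - 1)
Γ^θ_{r θ} = (-r^2 - 1)/(r^3 - r)
R^r_{r r r} = 0 (a repeated index in an antisymmetric pair)
R^θ_{r θ r} = ∂_θ Γ^θ_{r r} - ∂_r Γ^θ_{r θ} + Γ^θ_{θ m} Γ^m_{r r} - Γ^θ_{r m} Γ^m_{r θ}
  = (0) - ((r^4 + 4*r^2 - 1)/(r^3 - r)^2) + (2*(r^2 + 1)/(r^2 - 1)^2) - ((r^2 + 1)^2/(r^3 - r)^2) = -4/(r^2 - 1)^2
R_{rr} = R^r_{r r r} + R^θ_{r θ r} = (0) + (-4/(r^2 - 1)^2) = -4/(r^2 - 1)^2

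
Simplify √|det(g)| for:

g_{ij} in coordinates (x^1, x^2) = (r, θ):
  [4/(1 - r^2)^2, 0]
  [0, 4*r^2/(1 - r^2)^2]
det(g) = 16*r^2/(1 - r^2)^4
√|det(g)| = 4*r/(r^2 - 1)^2
Volume element: dV = 4*r/(r^2 - 1)^2 dr dθ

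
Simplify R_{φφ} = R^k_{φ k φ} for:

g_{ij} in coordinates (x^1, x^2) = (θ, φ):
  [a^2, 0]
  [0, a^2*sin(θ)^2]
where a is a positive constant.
Non-zero Christoffel symbols (Γ^k_{ij} = Γ^k_{ji}):
Γ^θ_{φ φ} = -sin(2*θ)/2
Γ^φ_{θ φ} = 1/tan(θ)
R^θ_{φ θ φ} = ∂_θ Γ^θ_{φ φ} - ∂_φ Γ^θ_{φ θ} + Γ^θ_{θ m} Γ^m_{φ φ} - Γ^θ_{φ m} Γ^m_{φ θ}
  = (-cos(2*θ)) - (0) + (0) - (-cos(θ)^2) = sin(θ)^2
R^φ_{φ φ φ} = 0 (a repeated index in an antisymmetric pair)
R_{φφ} = R^θ_{φ θ φ} + R^φ_{φ φ φ} = (sin(θ)^2) + (0) = sin(θ)^2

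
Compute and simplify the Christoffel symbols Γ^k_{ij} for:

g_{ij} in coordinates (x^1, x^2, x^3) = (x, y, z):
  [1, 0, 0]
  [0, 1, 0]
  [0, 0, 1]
Using Γ^k_{ij} = (1/2) g^{km} (∂_i g_{mj} + ∂_j g_{mi} - ∂_m g_{ij}); the metric is diagonal, so only the m = k term contributes.
Every metric component is constant, so all ∂_m g_{ij} = 0 and every Christoffel symbol vanishes.
All Christoffel symbols are zero.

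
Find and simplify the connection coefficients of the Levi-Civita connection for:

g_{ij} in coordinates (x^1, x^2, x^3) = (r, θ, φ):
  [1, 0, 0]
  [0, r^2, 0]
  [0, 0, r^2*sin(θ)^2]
Using Γ^k_{ij} = (1/2) g^{km} (∂_i g_{mj} + ∂_j g_{mi} - ∂_m g_{ij}); the metric is diagonal, so only the m = k term contributes.
Non-zero symbols (using the symmetry Γ^k_{ij} = Γ^k_{ji}):
Γ^r_{θ θ} = (1/2) g^{rr} (∂_θ g_{rθ} + ∂_θ g_{rθ} - ∂_r g_{θθ}) = (1/2)(1)((0) + (0) - (2*r)) = -r
Γ^r_{φ φ} = (1/2) g^{rr} (∂_φ g_{rφ} + ∂_φ g_{rφ} - ∂_r g_{φφ}) = (1/2)(1)((0) + (0) - (2*r*sin(θ)^2)) = -r*sin(θ)^2
Γ^θ_{r θ} = (1/2) g^{θθ} (∂_r g_{θθ} + ∂_θ g_{θr} - ∂_θ g_{rθ}) = (1/2)(1/r^2)((2*r) + (0) - (0)) = 1/r
Γ^θ_{φ φ} = (1/2) g^{θθ} (∂_φ g_{θφ} + ∂_φ g_{θφ} - ∂_θ g_{φφ}) = (1/2)(1/r^2)((0) + (0) - (r^2*sin(2*θ))) = -sin(2*θ)/2
Γ^φ_{r φ} = (1/2) g^{φφ} (∂_r g_{φφ} + ∂_φ g_{φr} - ∂_φ g_{rφ}) = (1/2)(1/(r^2*sin(θ)^2))((2*r*sin(θ)^2) + (0) - (0)) = 1/r
Γ^φ_{θ φ} = (1/2) g^{φφ} (∂_θ g_{φφ} + ∂_φ g_{φθ} - ∂_φ g_{θφ}) = (1/2)(1/(r^2*sin(θ)^2))((r^2*sin(2*θ)) + (0) - (0)) = 1/tan(θ)
All other Christoffel symbols are zero.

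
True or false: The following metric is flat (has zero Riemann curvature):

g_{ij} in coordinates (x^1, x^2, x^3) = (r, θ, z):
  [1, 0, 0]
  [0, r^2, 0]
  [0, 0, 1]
Non-zero Christoffel symbols:
Γ^r_{θ θ} = -r
Γ^θ_{r θ} = 1/r
Ricci tensor: R_{rr} = 0, R_{rθ} = 0, R_{rz} = 0, R_{θθ} = 0, R_{θz} = 0, R_{zz} = 0
All R_{ij} vanish; in 3 dimensions the Riemann tensor is fully determined by the Ricci tensor, so R^i_{jkl} = 0: the metric is flat (curvilinear coordinates on flat space).
True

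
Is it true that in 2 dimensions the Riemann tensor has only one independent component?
The number of independent components is n^2(n^2-1)/12 = 4·3/12 = 1 for n = 2 (e.g. R_{1212}).
Yes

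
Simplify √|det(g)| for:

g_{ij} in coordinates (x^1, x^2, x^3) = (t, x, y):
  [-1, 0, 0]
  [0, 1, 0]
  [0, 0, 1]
det(g) = -1
√|det(g)| = 1
Volume element: dV = 1 dt dx dy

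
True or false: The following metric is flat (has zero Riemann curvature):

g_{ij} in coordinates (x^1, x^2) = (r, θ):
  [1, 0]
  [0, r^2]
Non-zero Christoffel symbols:
Γ^r_{θ θ} = -r
Γ^θ_{r θ} = 1/r
Ricci tensor: R_{rr} = 0, R_{rθ} = 0, R_{θθ} = 0
All R_{ij} vanish; in 2 dimensions the Riemann tensor is fully determined by the Ricci tensor, so R^i_{jkl} = 0: the metric is flat (curvilinear coordinates on flat space).
True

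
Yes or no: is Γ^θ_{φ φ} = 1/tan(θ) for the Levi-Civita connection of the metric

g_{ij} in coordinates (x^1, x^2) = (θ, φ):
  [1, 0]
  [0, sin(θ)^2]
Γ^θ_{φ φ} = (1/2) g^{θθ} (∂_φ g_{θφ} + ∂_φ g_{θφ} - ∂_θ g_{φφ}) = (1/2)(1)((0) + (0) - (sin(2*θ))) = -sin(2*θ)/2
This differs from the proposed value 1/tan(θ).
No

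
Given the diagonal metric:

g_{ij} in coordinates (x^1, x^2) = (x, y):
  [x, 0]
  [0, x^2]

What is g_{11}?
With x^1 = x, x^2 = y, g_{11} = g_{xx} is the row-1, column-1 entry of the matrix.
g_{11} = x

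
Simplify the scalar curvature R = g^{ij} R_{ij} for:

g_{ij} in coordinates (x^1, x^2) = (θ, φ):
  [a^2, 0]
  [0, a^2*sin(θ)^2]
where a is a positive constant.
Non-zero Christoffel symbols (Γ^k_{ij} = Γ^k_{ji}):
Γ^θ_{φ φ} = -sin(2*θ)/2
Γ^φ_{θ φ} = 1/tan(θ)
Ricci tensor (R_{ij} = R^k_{ikj}): R_{θθ} = 1, R_{θφ} = 0, R_{φφ} = sin(θ)^2
Inverse metric: g^{θθ} = 1/a^2, g^{φφ} = 1/(a^2*sin(θ)^2)
R = g^{ij} R_{ij} = (1/a^2)(1) + (1/(a^2*sin(θ)^2))(sin(θ)^2) = 2/a^2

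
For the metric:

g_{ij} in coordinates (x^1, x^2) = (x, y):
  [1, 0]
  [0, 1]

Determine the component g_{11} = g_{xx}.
With x^1 = x, x^2 = y, g_{11} = g_{xx} is the row-1, column-1 entry of the matrix.
g_{11} = 1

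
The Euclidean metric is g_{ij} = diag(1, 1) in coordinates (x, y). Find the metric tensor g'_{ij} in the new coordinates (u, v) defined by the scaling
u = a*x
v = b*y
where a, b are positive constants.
Invert the transformation: x = u/a, y = v/b
g'_{ij} = (∂x^k/∂x'^i)(∂x^l/∂x'^j) g_{kl}; with g_{kl} = δ_{kl} this is Σ_k (∂x^k/∂x'^i)(∂x^k/∂x'^j).
Jacobian: ∂x/∂u = 1/a, ∂x/∂v = 0, ∂y/∂u = 0, ∂y/∂v = 1/b
g'_{uu} = (1/a)(1/a) + (0)(0) = 1/a^2
g'_{uv} = (1/a)(0) + (0)(1/b) = 0
g'_{vv} = (0)(0) + (1/b)(1/b) = 1/b^2
g'_{ij} = diag(1/a^2, 1/b^2)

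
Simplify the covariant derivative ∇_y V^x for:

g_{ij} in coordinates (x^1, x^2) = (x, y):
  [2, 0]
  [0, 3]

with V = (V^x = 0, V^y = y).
All Christoffel symbols are zero.
∇_y V^x = ∂_y V^x + Γ^x_{y j} V^j
  = (0) + (0)(0) + (0)(y)
  = 0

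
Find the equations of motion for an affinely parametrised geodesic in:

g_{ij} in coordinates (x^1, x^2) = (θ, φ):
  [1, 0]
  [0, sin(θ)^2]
Geodesic equation: d^2x^k/dλ^2 + Γ^k_{ij} (dx^i/dλ)(dx^j/dλ) = 0.
Non-zero Christoffel symbols:
Γ^θ_{φ φ} = -sin(2*θ)/2
Γ^φ_{θ φ} = 1/tan(θ)
Substituting (the symmetric pair Γ^k_{ij}, Γ^k_{ji} combines into a factor 2):
d^2θ/dλ^2 - (sin(2*θ)/2) (dφ/dλ)^2 = 0
d^2φ/dλ^2 + (2/tan(θ)) (dθ/dλ)(dφ/dλ) = 0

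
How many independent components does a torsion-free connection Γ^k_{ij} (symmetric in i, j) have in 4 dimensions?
Γ^k_{ij} has n choices for the upper index and n(n+1)/2 independent symmetric lower index pairs.
Total = 4 × 4×5/2 = 4 × 10 = 40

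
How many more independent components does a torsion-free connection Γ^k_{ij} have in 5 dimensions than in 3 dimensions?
Independent components in n dimensions: n × n(n+1)/2 = n^2(n+1)/2.
5D: 5 × 15 = 75
3D: 3 × 6 = 18
Difference = 75 - 18 = 57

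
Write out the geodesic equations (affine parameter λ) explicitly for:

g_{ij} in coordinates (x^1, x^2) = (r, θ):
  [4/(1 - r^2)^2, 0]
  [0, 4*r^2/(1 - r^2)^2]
Geodesic equation: d^2x^k/dλ^2 + Γ^k_{ij} (dx^i/dλ)(dx^j/dλ) = 0.
Non-zero Christoffel symbols:
Γ^r_{r r} = 2*r/(1 - r^2)
Γ^r_{θ θ} = (r^3 + r)/(r^2 - 1)
Γ^θ_{r θ} = (-r^2 - 1)/(r^3 - r)
Substituting (the symmetric pair Γ^k_{ij}, Γ^k_{ji} combines into a factor 2):
d^2r/dλ^2 + (2*r/(1 - r^2)) (dr/dλ)^2 + ((r^3 + r)/(r^2 - 1)) (dθ/dλ)^2 = 0
d^2θ/dλ^2 + ((-2*r^2 - 2)/(r^3 - r)) (dr/dλ)(dθ/dλ) = 0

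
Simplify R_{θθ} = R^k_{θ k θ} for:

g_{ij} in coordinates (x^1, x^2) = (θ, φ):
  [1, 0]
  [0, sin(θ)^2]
Non-zero Christoffel symbols (Γ^k_{ij} = Γ^k_{ji}):
Γ^θ_{φ φ} = -sin(2*θ)/2
Γ^φ_{θ φ} = 1/tan(θ)
R^θ_{θ θ θ} = 0 (a repeated index in an antisymmetric pair)
R^φ_{θ φ θ} = ∂_φ Γ^φ_{θ θ} - ∂_θ Γ^φ_{θ φ} + Γ^φ_{φ m} Γ^m_{θ θ} - Γ^φ_{θ m} Γ^m_{θ φ}
  = (0) - (-1/sin(θ)^2) + (0) - (1/tan(θ)^2) = 1
R_{θθ} = R^θ_{θ θ θ} + R^φ_{θ φ θ} = (0) + (1) = 1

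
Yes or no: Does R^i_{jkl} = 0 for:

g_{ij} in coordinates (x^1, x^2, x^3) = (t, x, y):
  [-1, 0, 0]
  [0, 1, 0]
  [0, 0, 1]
All metric components are constant, so every Christoffel symbol vanishes and R^i_{jkl} = 0.
Yes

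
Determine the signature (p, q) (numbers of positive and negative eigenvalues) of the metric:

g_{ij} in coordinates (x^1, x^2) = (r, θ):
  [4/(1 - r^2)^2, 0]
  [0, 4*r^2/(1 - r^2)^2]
The metric is diagonal, so its eigenvalues are the diagonal entries: 4/(1 - r^2)^2, 4*r^2/(1 - r^2)^2 (at a generic point, where coordinate-dependent entries are positive).
2 positive, 0 negative.
(2, 0) - Riemannian (positive definite)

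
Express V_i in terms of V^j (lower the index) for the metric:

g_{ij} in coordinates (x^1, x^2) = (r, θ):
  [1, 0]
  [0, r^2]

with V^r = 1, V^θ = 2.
V_i = g_{ij} V^j:
V_r = (1)(1) + (0)(2) = 1
V_θ = (0)(1) + (r^2)(2) = 2*r^2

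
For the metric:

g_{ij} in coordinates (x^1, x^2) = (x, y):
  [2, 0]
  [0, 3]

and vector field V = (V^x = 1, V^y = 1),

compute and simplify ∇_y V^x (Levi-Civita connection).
All Christoffel symbols are zero.
∇_y V^x = ∂_y V^x + Γ^x_{y j} V^j
  = (0) + (0)(1) + (0)(1)
  = 0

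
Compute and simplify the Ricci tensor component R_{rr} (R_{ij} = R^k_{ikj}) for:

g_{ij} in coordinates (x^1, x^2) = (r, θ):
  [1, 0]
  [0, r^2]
Non-zero Christoffel symbols (Γ^k_{ij} = Γ^k_{ji}):
Γ^r_{θ θ} = -r
Γ^θ_{r θ} = 1/r
R^r_{r r r} = 0 (a repeated index in an antisymmetric pair)
R^θ_{r θ r} = ∂_θ Γ^θ_{r r} - ∂_r Γ^θ_{r θ} + Γ^θ_{θ m} Γ^m_{r r} - Γ^θ_{r m} Γ^m_{r θ}
  = (0) - (-1/r^2) + (0) - (1/r^2) = 0
R_{rr} = R^r_{r r r} + R^θ_{r θ r} = (0) + (0) = 0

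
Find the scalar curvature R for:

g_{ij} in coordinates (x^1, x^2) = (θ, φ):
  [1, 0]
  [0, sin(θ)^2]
Non-zero Christoffel symbols (Γ^k_{ij} = Γ^k_{ji}):
Γ^θ_{φ φ} = -sin(2*θ)/2
Γ^φ_{θ φ} = 1/tan(θ)
Ricci tensor (R_{ij} = R^k_{ikj}): R_{θθ} = 1, R_{θφ} = 0, R_{φφ} = sin(θ)^2
Inverse metric: g^{θθ} = 1, g^{φφ} = 1/sin(θ)^2
R = g^{ij} R_{ij} = (1)(1) + (1/sin(θ)^2)(sin(θ)^2) = 2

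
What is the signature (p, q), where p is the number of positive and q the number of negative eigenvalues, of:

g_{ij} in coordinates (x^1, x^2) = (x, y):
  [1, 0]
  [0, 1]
The metric is diagonal, so its eigenvalues are the diagonal entries: 1, 1 (at a generic point, where coordinate-dependent entries are positive).
2 positive, 0 negative.
(2, 0) - Riemannian (positive definite)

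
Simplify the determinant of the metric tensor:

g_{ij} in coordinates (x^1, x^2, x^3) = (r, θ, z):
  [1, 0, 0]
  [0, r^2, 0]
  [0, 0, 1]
Diagonal metric: det(g) = g_{11}·g_{22}·g_{33}
= (1)·(r^2)·(1)
det(g) = r^2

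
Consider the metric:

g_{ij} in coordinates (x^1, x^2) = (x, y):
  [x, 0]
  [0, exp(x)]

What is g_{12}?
With x^1 = x, x^2 = y, g_{12} = g_{xy} is the row-1, column-2 entry of the matrix.
g_{12} = 0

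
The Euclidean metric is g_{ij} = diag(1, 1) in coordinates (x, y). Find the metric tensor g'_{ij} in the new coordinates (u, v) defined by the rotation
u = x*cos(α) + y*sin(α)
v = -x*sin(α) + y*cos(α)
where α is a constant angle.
Invert the transformation: x = u*cos(α) - v*sin(α), y = u*sin(α) + v*cos(α)
g'_{ij} = (∂x^k/∂x'^i)(∂x^l/∂x'^j) g_{kl}; with g_{kl} = δ_{kl} this is Σ_k (∂x^k/∂x'^i)(∂x^k/∂x'^j).
Jacobian: ∂x/∂u = cos(α), ∂x/∂v = -sin(α), ∂y/∂u = sin(α), ∂y/∂v = cos(α)
g'_{uu} = (cos(α))(cos(α)) + (sin(α))(sin(α)) = 1
g'_{uv} = (cos(α))(-sin(α)) + (sin(α))(cos(α)) = 0
g'_{vv} = (-sin(α))(-sin(α)) + (cos(α))(cos(α)) = 1
g'_{ij} = diag(1, 1)
The Euclidean metric is invariant under rotations.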